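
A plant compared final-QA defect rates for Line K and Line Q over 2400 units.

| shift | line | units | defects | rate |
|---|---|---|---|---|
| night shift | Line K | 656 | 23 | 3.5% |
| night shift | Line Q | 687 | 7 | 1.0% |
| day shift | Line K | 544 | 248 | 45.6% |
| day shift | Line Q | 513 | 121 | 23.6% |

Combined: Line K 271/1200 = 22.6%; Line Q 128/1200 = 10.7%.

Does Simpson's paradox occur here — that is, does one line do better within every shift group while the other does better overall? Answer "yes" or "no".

Within each shift level (night shift 3.5% vs 1.0%; day shift 45.6% vs 23.6%), Line Q has the lower rate every time. Pooled: 22.6% vs 10.7% — Line Q has the lower rate overall. They agree.

no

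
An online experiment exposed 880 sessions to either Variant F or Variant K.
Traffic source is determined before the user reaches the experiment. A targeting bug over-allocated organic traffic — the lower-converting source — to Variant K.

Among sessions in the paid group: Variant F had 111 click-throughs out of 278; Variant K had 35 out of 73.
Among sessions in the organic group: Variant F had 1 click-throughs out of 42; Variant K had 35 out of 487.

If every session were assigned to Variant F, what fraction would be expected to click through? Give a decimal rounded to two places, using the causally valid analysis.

0.17

Variant K is higher inside every traffic source stratum but Variant F is higher in aggregate. Whether to stratify depends on how traffic source relates to the variant.
Traffic source is set before the variant has any effect — it is not caused by the variant — and it independently drives the outcome. That makes it a confounder, so the causal comparison is within traffic source levels.
Standardising Variant F to the population traffic source mix: 0.399·111/278 + 0.601·1/42 = 0.174.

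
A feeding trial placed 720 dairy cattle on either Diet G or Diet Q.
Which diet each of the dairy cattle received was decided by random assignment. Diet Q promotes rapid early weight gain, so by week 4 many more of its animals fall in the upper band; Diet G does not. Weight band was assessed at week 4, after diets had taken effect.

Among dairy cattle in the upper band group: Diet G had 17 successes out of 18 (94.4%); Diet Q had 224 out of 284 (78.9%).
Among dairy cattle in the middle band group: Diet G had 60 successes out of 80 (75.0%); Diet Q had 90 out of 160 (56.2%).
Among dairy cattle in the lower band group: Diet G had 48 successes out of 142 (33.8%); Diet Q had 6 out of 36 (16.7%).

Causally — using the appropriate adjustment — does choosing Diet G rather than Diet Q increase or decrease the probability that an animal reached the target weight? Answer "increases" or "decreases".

decreases

Week-4 weight band lies on the pathway diet → week-4 weight band → outcome, so adjusting for it blocks the indirect effect. For the total causal effect of diet, use the unadjusted pooled rates.
Pooled: Diet G 52.1% vs Diet Q 66.7%; Diet Q is higher overall.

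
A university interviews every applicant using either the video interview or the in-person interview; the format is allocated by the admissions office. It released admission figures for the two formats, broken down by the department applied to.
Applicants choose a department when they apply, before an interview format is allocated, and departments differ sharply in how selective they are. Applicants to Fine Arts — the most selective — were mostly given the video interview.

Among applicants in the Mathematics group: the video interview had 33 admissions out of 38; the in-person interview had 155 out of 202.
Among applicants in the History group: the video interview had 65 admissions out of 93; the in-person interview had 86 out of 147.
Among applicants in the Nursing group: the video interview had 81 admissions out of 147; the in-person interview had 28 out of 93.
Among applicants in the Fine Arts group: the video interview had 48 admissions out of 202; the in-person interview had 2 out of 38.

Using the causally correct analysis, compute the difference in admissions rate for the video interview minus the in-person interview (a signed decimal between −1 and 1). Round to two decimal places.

The imbalance in department arose from how applicants were allocated, not from anything the interview format did; and department independently affects the outcome. The pooled gap is confounded — condition on department.
Adjusting over the population distribution of department: 0.250·(0.868−0.767) + 0.250·(0.699−0.585) + 0.250·(0.551−0.301) + 0.250·(0.238−0.053) = +0.162.

+0.16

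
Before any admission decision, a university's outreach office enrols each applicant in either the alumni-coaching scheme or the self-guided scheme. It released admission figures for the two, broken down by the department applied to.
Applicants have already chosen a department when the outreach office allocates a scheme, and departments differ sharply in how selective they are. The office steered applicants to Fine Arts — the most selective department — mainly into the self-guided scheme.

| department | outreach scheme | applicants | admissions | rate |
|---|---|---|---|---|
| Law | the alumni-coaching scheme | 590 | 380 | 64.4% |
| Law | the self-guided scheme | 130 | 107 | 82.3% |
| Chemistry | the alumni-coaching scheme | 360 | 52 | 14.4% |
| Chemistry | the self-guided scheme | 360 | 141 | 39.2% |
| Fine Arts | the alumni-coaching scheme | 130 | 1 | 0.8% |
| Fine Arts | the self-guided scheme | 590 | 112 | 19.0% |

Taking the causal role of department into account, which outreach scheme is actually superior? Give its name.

the self-guided scheme

Since department is a pre-existing factor (not a product of the outreach scheme) and it affects the outcome on its own, it is a confounder. The stratified rates, not the pooled rate, identify the causal effect.
Within each level — Law: 64.4% vs 82.3%; Chemistry: 14.4% vs 39.2%; Fine Arts: 0.8% vs 19.0% — the self-guided scheme is higher every time.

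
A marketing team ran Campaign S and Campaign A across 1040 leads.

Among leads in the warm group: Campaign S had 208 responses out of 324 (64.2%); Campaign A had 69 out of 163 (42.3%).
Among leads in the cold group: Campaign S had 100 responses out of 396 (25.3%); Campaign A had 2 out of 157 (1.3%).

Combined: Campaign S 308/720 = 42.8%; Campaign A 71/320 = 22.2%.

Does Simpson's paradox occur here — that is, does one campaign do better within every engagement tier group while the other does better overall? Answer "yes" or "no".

no

Within each engagement tier level (warm 64.2% vs 42.3%; cold 25.3% vs 1.3%), Campaign S has the higher rate every time. Pooled: 42.8% vs 22.2% — Campaign S has the higher rate overall. They agree.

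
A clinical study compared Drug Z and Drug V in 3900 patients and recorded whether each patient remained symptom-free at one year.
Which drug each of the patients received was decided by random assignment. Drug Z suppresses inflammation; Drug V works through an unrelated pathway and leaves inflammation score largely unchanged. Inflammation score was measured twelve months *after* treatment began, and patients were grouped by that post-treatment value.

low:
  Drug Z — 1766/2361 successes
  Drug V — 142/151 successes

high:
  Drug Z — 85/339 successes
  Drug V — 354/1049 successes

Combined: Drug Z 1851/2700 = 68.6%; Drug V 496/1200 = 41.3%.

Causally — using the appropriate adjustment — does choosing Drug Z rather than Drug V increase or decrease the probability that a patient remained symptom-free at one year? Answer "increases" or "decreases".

Within every inflammation score level Drug V has the higher rate, yet pooled Drug Z does — Simpson's reversal.
Inflammation score is recorded after the drug and is itself shifted by it — it sits on the causal path from drug to outcome. Conditioning on a mediator would strip out part of the effect we want; the pooled comparison gives the total causal effect.
Pooled: Drug Z 68.6% vs Drug V 41.3%; Drug Z is higher overall.

increases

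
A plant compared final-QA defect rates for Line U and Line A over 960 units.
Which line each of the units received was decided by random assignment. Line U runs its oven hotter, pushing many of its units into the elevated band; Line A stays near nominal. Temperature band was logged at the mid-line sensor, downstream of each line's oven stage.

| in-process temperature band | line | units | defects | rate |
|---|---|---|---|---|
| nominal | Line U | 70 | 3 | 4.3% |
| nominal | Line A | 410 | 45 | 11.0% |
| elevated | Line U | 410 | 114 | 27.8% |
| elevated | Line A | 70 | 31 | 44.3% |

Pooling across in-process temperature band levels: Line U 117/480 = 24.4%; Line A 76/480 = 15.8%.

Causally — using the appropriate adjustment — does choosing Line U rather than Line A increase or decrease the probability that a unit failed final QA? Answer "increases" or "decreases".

Line U is lower inside every in-process temperature band stratum but Line A is lower in aggregate. Whether to stratify depends on how in-process temperature band relates to the line.
In-process temperature band lies on the pathway line → in-process temperature band → outcome, so adjusting for it blocks the indirect effect. For the total causal effect of line, use the unadjusted pooled rates.
Pooled: Line U 24.4% vs Line A 15.8%; Line A is lower overall.

increases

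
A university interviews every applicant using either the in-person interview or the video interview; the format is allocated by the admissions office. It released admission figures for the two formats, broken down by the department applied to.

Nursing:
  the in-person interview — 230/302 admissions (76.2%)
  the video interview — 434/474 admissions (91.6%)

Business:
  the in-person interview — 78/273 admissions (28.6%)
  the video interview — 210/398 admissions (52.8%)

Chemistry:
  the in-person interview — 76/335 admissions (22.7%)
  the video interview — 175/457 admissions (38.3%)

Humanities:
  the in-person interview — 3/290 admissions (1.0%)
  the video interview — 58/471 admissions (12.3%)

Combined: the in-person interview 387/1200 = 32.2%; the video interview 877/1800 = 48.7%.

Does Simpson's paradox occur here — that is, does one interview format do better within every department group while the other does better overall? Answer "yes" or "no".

Within each department level (Nursing 76.2% vs 91.6%; Business 28.6% vs 52.8%; Chemistry 22.7% vs 38.3%; Humanities 1.0% vs 12.3%), the video interview has the higher rate every time. Pooled: 32.2% vs 48.7% — the video interview has the higher rate overall. They agree.

no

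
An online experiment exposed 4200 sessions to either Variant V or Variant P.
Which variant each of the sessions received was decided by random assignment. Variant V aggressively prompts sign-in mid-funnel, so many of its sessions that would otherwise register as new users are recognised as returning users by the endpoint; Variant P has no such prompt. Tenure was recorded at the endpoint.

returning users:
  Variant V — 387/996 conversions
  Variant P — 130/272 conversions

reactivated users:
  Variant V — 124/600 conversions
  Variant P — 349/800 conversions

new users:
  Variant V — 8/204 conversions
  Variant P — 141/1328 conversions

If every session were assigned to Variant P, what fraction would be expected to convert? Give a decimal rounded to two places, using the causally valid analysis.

The user tenure-specific comparison favours Variant P throughout, but the pooled figures favour Variant V. The question is whether to condition on user tenure.
The distribution of user tenure is itself part of what the variant does — it is an intermediate outcome. Holding it fixed would remove that part of the effect; the total effect is the pooled difference.
So P(outcome | do(Variant P)) is just the pooled rate for Variant P: 620/2400 = 0.258.

0.26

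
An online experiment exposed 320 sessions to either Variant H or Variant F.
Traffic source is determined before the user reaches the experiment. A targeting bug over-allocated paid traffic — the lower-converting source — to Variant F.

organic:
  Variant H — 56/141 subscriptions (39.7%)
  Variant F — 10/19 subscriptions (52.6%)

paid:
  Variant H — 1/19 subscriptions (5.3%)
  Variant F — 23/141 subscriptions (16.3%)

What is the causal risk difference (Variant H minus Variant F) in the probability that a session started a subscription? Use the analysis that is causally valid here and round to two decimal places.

Within every traffic source level Variant F has the higher rate, yet pooled Variant H does — Simpson's reversal.
Since traffic source is a pre-existing factor (not a product of the variant) and it affects the outcome on its own, it is a confounder. The stratified rates, not the pooled rate, identify the causal effect.
Adjusting over the population distribution of traffic source: 0.500·(0.397−0.526) + 0.500·(0.053−0.163) = -0.120.

-0.12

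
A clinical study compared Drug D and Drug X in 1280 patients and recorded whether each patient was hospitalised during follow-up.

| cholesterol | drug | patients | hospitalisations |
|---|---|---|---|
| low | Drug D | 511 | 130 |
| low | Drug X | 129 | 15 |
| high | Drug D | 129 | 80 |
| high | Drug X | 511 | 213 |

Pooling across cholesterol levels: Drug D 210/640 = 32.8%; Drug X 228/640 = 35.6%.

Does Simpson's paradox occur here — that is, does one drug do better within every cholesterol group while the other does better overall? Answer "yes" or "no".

Within each cholesterol level (low 25.4% vs 11.6%; high 62.0% vs 41.7%), Drug X has the lower rate every time. Pooled: 32.8% vs 35.6% — Drug D has the lower rate overall. The two comparisons disagree.

yes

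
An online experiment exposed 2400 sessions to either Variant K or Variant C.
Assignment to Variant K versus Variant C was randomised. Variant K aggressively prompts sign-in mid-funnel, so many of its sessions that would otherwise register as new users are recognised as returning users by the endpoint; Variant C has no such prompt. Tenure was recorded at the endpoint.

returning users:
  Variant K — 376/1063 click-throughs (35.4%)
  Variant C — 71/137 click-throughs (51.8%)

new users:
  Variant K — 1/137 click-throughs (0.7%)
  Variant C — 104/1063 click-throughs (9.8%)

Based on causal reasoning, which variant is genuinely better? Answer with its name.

The user tenure-specific comparison favours Variant C throughout, but the pooled figures favour Variant K. The question is whether to condition on user tenure.
Stratifying would compare variants among sessions the variants themselves sorted into user tenure groups — a form of selection on an intermediate. The unconditioned pooled rates give the total causal effect.
Pooled: Variant K 31.4% vs Variant C 14.6%; Variant K is higher overall.

Variant K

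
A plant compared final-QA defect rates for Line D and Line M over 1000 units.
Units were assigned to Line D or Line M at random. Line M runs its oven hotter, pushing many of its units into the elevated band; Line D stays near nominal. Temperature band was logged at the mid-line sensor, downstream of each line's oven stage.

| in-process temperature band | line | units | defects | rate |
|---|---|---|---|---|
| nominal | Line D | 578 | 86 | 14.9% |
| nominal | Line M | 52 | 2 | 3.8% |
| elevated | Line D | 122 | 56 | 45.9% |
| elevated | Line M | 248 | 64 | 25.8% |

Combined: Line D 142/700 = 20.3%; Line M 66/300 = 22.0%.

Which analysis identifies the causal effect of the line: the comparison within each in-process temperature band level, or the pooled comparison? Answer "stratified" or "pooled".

pooled

Line M is lower inside every in-process temperature band stratum but Line D is lower in aggregate. Whether to stratify depends on how in-process temperature band relates to the line.
In-process temperature band is downstream of the line. One should not condition on a consequence of treatment, so the overall rates are the right comparison.
Pooled: Line D 20.3% vs Line M 22.0%; Line D is lower overall.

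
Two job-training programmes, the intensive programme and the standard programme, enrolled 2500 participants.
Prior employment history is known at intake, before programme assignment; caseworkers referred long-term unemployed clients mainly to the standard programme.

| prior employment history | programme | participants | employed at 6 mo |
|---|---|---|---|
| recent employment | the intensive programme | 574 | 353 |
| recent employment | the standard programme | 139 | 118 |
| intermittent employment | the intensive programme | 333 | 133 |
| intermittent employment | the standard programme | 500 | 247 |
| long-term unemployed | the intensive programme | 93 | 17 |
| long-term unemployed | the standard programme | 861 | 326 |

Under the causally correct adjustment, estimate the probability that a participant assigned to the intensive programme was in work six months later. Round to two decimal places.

Nothing the programme does changes prior employment history; the imbalance is an allocation artefact. With prior employment history also predicting the outcome, the pooled figure is confounded, and the within-stratum comparison is the causal one.
Standardising the intensive programme to the population prior employment history mix: 0.285·353/574 + 0.333·133/333 + 0.382·17/93 = 0.378.

0.38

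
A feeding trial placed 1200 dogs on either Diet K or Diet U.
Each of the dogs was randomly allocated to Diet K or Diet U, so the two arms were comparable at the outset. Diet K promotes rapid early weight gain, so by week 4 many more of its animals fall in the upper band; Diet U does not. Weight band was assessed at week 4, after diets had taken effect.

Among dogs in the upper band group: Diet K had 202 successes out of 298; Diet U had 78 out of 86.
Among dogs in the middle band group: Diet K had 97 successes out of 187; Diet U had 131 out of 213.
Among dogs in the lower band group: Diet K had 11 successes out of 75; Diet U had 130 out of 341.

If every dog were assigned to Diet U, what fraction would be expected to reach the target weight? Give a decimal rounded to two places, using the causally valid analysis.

Stratifying would compare diets among dogs the diets themselves sorted into week-4 weight band groups — a form of selection on an intermediate. The unconditioned pooled rates give the total causal effect.
So P(outcome | do(Diet U)) is just the pooled rate for Diet U: 339/640 = 0.530.

0.53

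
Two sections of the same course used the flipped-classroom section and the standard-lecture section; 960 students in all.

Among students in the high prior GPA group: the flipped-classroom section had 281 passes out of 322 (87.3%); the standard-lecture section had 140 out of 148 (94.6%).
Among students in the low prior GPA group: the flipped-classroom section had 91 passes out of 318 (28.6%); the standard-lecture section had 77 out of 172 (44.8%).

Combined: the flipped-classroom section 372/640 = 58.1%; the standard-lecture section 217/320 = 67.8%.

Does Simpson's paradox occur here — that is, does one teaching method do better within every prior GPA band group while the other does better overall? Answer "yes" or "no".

Within each prior GPA band level (high prior GPA 87.3% vs 94.6%; low prior GPA 28.6% vs 44.8%), the standard-lecture section has the higher rate every time. Pooled: 58.1% vs 67.8% — the standard-lecture section has the higher rate overall. They agree.

no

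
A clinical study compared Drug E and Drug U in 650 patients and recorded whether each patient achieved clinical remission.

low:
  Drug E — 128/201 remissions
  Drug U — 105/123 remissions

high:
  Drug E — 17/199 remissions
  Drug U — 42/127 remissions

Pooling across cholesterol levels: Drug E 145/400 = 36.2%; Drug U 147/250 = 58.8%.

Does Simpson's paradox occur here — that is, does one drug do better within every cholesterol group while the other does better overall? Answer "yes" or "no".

Within each cholesterol level (low 63.7% vs 85.4%; high 8.5% vs 33.1%), Drug U has the higher rate every time. Pooled: 36.2% vs 58.8% — Drug U has the higher rate overall. They agree.

no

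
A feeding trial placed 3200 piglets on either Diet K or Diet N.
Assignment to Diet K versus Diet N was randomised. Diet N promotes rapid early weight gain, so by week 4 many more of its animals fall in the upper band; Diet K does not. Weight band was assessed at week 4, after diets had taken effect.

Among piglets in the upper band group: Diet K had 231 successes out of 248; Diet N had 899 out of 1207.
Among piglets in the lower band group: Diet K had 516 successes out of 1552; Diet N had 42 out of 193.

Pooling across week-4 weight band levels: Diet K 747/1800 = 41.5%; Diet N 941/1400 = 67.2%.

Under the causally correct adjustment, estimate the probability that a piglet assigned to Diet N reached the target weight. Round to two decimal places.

0.67

The stratified and pooled comparisons disagree (Diet K wins within each week-4 weight band; Diet N wins overall), so the answer turns on the causal role of week-4 weight band.
Stratifying would compare diets among piglets the diets themselves sorted into week-4 weight band groups — a form of selection on an intermediate. The unconditioned pooled rates give the total causal effect.
So P(outcome | do(Diet N)) is just the pooled rate for Diet N: 941/1400 = 0.672.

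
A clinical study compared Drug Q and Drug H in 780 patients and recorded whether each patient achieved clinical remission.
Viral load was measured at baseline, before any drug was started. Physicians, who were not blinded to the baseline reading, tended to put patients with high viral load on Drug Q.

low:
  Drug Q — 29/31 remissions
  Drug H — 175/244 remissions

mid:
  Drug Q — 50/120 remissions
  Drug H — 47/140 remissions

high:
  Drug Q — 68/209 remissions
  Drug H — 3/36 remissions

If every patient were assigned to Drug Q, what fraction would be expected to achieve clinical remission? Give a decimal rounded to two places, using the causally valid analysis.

The imbalance in viral load arose from how patients were allocated, not from anything the drug did; and viral load independently affects the outcome. The pooled gap is confounded — condition on viral load.
Standardising Drug Q to the population viral load mix: 0.353·29/31 + 0.333·50/120 + 0.314·68/209 = 0.571.

0.57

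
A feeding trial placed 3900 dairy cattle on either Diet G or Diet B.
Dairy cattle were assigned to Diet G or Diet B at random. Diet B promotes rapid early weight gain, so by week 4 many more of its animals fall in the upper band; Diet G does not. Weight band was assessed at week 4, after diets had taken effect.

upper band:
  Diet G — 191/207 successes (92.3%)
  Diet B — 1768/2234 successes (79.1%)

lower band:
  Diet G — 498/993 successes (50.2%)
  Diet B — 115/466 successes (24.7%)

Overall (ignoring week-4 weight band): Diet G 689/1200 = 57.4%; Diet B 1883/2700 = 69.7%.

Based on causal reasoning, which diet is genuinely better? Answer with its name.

The distribution of week-4 weight band is itself part of what the diet does — it is an intermediate outcome. Holding it fixed would remove that part of the effect; the total effect is the pooled difference.
Pooled: Diet G 57.4% vs Diet B 69.7%; Diet B is higher overall.

Diet B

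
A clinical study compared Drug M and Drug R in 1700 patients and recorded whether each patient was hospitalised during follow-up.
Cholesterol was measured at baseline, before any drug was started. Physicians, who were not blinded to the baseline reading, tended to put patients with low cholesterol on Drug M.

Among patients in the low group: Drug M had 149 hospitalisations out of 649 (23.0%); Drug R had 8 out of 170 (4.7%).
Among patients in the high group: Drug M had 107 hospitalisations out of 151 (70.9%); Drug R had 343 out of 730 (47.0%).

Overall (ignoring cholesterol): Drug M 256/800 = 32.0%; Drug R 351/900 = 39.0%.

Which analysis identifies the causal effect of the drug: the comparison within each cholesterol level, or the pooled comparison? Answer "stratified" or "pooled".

Drug R is lower inside every cholesterol stratum but Drug M is lower in aggregate. Whether to stratify depends on how cholesterol relates to the drug.
Cholesterol satisfies the back-door criterion: it is not a descendant of the drug, and it blocks the spurious path from drug to outcome. Adjusting for it (i.e., using the within-cholesterol rates) gives the causal effect.
Within each level — low: 23.0% vs 4.7%; high: 70.9% vs 47.0% — Drug R is lower every time.

stratified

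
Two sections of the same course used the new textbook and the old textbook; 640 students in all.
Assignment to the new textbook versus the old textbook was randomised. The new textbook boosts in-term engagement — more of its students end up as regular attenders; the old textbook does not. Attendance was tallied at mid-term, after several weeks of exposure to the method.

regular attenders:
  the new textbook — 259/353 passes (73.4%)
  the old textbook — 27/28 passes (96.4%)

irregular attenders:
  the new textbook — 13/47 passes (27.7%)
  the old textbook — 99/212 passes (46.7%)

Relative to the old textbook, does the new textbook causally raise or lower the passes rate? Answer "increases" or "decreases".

increases

Mid-term attendance lies on the pathway teaching method → mid-term attendance → outcome, so adjusting for it blocks the indirect effect. For the total causal effect of teaching method, use the unadjusted pooled rates.
Pooled: the new textbook 68.0% vs the old textbook 52.5%; the new textbook is higher overall.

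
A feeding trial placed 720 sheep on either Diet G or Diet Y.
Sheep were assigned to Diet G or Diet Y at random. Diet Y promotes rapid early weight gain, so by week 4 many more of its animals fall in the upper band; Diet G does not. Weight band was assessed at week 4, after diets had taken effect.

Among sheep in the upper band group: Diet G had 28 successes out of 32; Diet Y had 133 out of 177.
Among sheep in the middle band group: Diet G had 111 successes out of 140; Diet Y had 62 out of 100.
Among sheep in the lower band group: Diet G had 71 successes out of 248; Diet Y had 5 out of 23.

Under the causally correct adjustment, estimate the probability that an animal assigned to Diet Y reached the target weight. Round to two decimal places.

0.67

Week-4 weight band is downstream of the diet. One should not condition on a consequence of treatment, so the overall rates are the right comparison.
So P(outcome | do(Diet Y)) is just the pooled rate for Diet Y: 200/300 = 0.667.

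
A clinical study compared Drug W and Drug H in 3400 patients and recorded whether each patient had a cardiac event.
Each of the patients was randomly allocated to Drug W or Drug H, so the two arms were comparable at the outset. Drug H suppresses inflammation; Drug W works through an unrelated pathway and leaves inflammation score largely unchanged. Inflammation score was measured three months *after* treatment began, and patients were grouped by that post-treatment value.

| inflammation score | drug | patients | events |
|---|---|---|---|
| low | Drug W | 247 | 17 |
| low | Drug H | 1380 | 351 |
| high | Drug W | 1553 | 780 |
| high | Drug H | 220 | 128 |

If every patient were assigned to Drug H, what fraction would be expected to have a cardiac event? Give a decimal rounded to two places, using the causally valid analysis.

The inflammation score-specific comparison favours Drug W throughout, but the pooled figures favour Drug H. The question is whether to condition on inflammation score.
Inflammation score is recorded after the drug and is itself shifted by it — it sits on the causal path from drug to outcome. Conditioning on a mediator would strip out part of the effect we want; the pooled comparison gives the total causal effect.
So P(outcome | do(Drug H)) is just the pooled rate for Drug H: 479/1600 = 0.299.

0.30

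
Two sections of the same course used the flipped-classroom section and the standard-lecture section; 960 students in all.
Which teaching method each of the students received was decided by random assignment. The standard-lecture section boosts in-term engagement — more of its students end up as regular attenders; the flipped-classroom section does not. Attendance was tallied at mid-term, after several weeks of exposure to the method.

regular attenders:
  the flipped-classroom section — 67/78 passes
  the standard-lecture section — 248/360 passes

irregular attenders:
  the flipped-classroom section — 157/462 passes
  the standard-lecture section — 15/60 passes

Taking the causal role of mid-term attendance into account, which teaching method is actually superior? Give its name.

Mid-term attendance here is a post-treatment variable shaped by the teaching method; conditioning on it would introduce bias rather than remove it. The overall comparison is the causal one.
Pooled: the flipped-classroom section 41.5% vs the standard-lecture section 62.6%; the standard-lecture section is higher overall.

the standard-lecture section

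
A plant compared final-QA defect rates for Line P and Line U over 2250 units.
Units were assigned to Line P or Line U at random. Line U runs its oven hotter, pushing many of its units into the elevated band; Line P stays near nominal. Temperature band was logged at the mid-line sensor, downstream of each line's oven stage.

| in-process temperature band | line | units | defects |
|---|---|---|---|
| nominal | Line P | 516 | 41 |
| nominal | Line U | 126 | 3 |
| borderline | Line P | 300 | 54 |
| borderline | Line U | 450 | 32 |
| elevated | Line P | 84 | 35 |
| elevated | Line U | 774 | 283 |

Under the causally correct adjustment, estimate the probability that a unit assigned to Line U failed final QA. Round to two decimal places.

Within every in-process temperature band level Line U has the lower rate, yet pooled Line P does — Simpson's reversal.
Stratifying would compare lines among units the lines themselves sorted into in-process temperature band groups — a form of selection on an intermediate. The unconditioned pooled rates give the total causal effect.
So P(outcome | do(Line U)) is just the pooled rate for Line U: 318/1350 = 0.236.

0.24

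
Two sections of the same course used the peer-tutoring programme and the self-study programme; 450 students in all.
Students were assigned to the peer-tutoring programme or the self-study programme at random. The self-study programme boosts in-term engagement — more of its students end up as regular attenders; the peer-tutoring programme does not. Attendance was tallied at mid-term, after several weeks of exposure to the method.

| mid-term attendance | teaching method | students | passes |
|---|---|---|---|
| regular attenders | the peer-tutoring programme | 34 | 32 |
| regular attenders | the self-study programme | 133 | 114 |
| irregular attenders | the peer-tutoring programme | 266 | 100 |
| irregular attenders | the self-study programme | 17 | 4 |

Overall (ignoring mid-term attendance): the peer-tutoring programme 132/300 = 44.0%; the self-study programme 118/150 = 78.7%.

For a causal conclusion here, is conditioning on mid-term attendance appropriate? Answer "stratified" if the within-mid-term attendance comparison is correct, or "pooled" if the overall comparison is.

pooled

Mid-term attendance lies on the pathway teaching method → mid-term attendance → outcome, so adjusting for it blocks the indirect effect. For the total causal effect of teaching method, use the unadjusted pooled rates.
Pooled: the peer-tutoring programme 44.0% vs the self-study programme 78.7%; the self-study programme is higher overall.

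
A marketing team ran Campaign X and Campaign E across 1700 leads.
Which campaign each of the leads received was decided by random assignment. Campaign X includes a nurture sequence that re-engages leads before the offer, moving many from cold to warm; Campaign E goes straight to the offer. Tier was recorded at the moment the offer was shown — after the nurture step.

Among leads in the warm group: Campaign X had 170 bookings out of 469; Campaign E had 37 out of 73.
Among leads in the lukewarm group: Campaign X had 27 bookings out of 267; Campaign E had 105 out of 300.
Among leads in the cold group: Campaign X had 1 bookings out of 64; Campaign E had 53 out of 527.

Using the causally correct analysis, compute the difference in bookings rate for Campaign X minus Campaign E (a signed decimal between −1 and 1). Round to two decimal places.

+0.03

Engagement tier here is a post-treatment variable shaped by the campaign; conditioning on it would introduce bias rather than remove it. The overall comparison is the causal one.
The causal difference is the pooled difference: 0.247 − 0.217 = +0.031.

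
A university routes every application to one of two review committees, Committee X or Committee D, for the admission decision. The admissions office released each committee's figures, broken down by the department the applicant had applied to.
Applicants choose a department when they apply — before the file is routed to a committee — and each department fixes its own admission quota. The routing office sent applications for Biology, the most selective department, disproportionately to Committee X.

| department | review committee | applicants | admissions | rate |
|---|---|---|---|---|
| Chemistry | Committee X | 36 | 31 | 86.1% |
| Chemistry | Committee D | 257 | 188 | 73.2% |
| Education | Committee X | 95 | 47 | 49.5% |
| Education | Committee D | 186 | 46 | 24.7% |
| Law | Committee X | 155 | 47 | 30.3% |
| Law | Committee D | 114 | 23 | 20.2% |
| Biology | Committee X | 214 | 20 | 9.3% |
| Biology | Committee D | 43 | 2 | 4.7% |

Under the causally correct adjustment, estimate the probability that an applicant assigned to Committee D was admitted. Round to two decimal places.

Department is set before the review committee has any effect — it is not caused by the review committee — and it independently drives the outcome. That makes it a confounder, so the causal comparison is within department levels.
Standardising Committee D to the population department mix: 0.266·188/257 + 0.255·46/186 + 0.245·23/114 + 0.234·2/43 = 0.318.

0.32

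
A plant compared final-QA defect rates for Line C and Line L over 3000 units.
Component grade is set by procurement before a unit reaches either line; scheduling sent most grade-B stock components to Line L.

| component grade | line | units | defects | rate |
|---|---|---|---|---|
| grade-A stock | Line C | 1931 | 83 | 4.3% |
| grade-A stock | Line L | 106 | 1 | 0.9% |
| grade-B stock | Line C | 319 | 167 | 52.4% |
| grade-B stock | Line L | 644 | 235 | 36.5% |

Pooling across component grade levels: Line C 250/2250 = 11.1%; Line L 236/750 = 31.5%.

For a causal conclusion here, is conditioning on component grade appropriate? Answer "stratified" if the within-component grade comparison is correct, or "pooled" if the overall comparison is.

stratified

Since component grade is a pre-existing factor (not a product of the line) and it affects the outcome on its own, it is a confounder. The stratified rates, not the pooled rate, identify the causal effect.
Within each level — grade-A stock: 4.3% vs 0.9%; grade-B stock: 52.4% vs 36.5% — Line L is lower every time.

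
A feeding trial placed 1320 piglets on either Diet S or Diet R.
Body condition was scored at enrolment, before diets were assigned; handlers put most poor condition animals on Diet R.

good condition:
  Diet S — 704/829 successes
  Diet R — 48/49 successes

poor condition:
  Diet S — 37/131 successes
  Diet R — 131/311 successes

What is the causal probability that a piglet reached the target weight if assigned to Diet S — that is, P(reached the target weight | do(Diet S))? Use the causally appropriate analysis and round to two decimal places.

The starting body condition-specific comparison favours Diet R throughout, but the pooled figures favour Diet S. The question is whether to condition on starting body condition.
Since starting body condition is a pre-existing factor (not a product of the diet) and it affects the outcome on its own, it is a confounder. The stratified rates, not the pooled rate, identify the causal effect.
Standardising Diet S to the population starting body condition mix: 0.665·704/829 + 0.335·37/131 = 0.659.

0.66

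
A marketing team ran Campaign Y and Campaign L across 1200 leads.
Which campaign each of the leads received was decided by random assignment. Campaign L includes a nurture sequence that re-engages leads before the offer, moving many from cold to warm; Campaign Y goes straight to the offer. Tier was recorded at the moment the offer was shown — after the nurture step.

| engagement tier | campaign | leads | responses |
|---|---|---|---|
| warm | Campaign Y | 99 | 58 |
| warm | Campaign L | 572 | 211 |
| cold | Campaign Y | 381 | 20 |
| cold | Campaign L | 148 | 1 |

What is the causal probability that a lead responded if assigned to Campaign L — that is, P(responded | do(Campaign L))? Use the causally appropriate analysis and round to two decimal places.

Because the campaign influences engagement tier, engagement tier is a post-treatment mediator, not a confounder. Stratifying on it would bias the estimate; the causal effect is the crude pooled difference.
So P(outcome | do(Campaign L)) is just the pooled rate for Campaign L: 212/720 = 0.294.

0.29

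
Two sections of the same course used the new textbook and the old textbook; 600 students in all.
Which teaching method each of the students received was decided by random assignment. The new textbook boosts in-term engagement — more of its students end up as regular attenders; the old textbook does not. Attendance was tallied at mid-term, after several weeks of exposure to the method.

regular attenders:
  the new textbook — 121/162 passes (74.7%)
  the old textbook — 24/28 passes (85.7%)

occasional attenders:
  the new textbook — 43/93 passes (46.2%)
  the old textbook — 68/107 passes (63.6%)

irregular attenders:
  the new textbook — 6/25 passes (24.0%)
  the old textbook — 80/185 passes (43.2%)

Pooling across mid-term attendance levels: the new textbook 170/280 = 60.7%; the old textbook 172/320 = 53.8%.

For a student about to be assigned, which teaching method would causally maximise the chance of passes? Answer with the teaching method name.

The mid-term attendance-specific comparison favours the old textbook throughout, but the pooled figures favour the new textbook. The question is whether to condition on mid-term attendance.
Mid-term attendance is downstream of the teaching method. One should not condition on a consequence of treatment, so the overall rates are the right comparison.
Pooled: the new textbook 60.7% vs the old textbook 53.8%; the new textbook is higher overall.

the new textbook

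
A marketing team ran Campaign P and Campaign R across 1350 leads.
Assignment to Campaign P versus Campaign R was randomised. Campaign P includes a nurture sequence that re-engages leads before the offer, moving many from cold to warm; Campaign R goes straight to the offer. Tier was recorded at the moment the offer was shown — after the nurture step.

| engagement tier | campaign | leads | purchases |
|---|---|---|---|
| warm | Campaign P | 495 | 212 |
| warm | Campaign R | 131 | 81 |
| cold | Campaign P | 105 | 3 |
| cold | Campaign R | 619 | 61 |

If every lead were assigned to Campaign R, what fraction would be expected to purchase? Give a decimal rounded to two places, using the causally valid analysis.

0.19

Engagement tier here is a post-treatment variable shaped by the campaign; conditioning on it would introduce bias rather than remove it. The overall comparison is the causal one.
So P(outcome | do(Campaign R)) is just the pooled rate for Campaign R: 142/750 = 0.189.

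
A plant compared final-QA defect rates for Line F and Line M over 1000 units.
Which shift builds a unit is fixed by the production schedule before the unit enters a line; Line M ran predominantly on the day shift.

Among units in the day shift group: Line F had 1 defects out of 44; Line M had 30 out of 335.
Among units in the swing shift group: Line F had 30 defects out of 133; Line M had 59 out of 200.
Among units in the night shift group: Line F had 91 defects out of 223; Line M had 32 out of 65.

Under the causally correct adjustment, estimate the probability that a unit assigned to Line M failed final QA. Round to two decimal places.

Line F is lower inside every shift stratum but Line M is lower in aggregate. Whether to stratify depends on how shift relates to the line.
Since shift is a pre-existing factor (not a product of the line) and it affects the outcome on its own, it is a confounder. The stratified rates, not the pooled rate, identify the causal effect.
Standardising Line M to the population shift mix: 0.379·30/335 + 0.333·59/200 + 0.288·32/65 = 0.274.

0.27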